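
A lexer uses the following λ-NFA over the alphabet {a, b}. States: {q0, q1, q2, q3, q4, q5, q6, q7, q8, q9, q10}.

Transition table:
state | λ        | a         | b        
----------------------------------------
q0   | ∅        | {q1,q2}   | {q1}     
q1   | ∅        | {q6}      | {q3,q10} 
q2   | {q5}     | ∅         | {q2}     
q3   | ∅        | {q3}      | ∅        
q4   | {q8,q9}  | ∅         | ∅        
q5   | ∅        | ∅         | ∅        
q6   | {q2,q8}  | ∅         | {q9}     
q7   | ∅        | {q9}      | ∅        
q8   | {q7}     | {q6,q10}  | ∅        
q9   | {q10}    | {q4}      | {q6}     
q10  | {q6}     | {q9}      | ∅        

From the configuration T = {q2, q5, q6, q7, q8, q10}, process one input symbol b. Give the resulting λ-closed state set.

q2 on b → {q2}.
q6 on b → {q9}.
No b-transition from q5, q7, q8, q10.
Union after reading b: {q2, q9}.
Now take the λ-closure:
From q2 via λ: add q5.
From q9 via λ: add q10.
From q10 via λ: add q6.
From q6 via λ: add q8.
From q8 via λ: add q7.
No new states can be added; the closed set is {q2, q5, q6, q7, q8, q9, q10}.

{q2, q5, q6, q7, q8, q9, q10}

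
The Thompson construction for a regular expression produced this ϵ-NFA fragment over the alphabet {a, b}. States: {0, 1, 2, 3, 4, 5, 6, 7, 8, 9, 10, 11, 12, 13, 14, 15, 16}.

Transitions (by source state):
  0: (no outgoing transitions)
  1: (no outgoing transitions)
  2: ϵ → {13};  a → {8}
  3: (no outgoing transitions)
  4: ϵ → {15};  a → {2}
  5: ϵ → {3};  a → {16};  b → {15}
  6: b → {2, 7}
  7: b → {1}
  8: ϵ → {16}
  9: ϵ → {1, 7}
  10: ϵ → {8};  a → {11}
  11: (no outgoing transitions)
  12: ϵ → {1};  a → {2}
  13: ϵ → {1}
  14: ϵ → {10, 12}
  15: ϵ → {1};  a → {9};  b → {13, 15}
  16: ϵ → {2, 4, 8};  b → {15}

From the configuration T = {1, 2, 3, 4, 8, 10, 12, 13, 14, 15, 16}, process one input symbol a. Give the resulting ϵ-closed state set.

2 on a → {8}.
4 on a → {2}.
10 on a → {11}.
12 on a → {2}.
15 on a → {9}.
No a-transition from 1, 3, 8, 13, 14, 16.
Union after reading a: {2, 8, 9, 11}.
Now take the ϵ-closure:
From 2 via ϵ: add 13.
From 8 via ϵ: add 16.
From 9 via ϵ: add 1, 7.
From 16 via ϵ: add 4.
From 4 via ϵ: add 15.
No new states can be added; the closed set is {1, 2, 4, 7, 8, 9, 11, 13, 15, 16}.

{1, 2, 4, 7, 8, 9, 11, 13, 15, 16}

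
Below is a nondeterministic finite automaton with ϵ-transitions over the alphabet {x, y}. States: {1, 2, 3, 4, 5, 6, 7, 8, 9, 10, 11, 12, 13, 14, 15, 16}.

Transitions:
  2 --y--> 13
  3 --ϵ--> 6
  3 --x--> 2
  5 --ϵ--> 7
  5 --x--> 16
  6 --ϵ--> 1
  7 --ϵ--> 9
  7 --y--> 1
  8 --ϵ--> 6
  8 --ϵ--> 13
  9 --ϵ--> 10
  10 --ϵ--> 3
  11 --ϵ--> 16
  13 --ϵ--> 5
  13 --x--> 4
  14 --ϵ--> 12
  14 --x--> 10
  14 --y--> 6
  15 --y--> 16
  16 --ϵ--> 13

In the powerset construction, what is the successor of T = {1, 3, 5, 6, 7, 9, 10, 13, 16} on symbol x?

3 on x → {2}.
5 on x → {16}.
13 on x → {4}.
No x-transition from 1, 6, 7, 9, 10, 16.
Union after reading x: {2, 4, 16}.
Now take the ϵ-closure:
From 16 via ϵ: add 13.
From 13 via ϵ: add 5.
From 5 via ϵ: add 7.
From 7 via ϵ: add 9.
From 9 via ϵ: add 10.
From 10 via ϵ: add 3.
From 3 via ϵ: add 6.
From 6 via ϵ: add 1.
No new states can be added; the closed set is {1, 2, 3, 4, 5, 6, 7, 9, 10, 13, 16}.

{1, 2, 3, 4, 5, 6, 7, 9, 10, 13, 16}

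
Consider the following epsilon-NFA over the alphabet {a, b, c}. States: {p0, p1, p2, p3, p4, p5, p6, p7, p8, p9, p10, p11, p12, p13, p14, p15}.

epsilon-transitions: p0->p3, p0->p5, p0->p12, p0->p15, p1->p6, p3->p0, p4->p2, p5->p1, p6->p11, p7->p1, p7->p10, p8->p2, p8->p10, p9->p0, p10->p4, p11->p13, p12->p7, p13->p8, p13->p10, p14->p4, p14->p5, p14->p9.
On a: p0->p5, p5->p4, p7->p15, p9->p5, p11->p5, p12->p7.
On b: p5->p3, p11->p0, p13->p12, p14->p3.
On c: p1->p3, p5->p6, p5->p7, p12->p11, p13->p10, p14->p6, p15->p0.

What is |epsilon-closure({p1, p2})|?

Start with {p1, p2}.
From p1 via epsilon: add p6.
From p6 via epsilon: add p11.
From p11 via epsilon: add p13.
From p13 via epsilon: add p8, p10.
From p10 via epsilon: add p4.
epsilon-closure = {p1, p2, p4, p6, p8, p10, p11, p13}, which has 8 states.

8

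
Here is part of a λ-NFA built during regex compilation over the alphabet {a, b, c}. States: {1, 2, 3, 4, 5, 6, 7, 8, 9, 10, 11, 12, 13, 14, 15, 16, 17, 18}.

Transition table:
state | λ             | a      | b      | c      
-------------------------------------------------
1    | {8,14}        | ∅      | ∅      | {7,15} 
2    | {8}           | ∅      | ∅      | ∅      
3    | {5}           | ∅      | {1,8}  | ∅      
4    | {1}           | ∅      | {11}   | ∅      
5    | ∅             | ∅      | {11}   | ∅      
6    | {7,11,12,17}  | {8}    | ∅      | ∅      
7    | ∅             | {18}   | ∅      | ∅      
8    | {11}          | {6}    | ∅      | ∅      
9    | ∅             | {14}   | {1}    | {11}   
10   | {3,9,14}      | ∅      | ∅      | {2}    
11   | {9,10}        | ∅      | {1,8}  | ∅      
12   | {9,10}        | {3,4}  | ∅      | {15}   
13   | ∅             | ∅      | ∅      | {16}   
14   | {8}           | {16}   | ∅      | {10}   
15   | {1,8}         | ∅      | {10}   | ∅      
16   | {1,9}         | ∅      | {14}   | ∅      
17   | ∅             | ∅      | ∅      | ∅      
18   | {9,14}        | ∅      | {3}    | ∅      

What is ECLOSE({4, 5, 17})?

{1, 3, 4, 5, 8, 9, 10, 11, 14, 17}

Start with {4, 5, 17}.
From 4 via λ: add 1.
From 1 via λ: add 8, 14.
From 8 via λ: add 11.
From 11 via λ: add 9, 10.
From 10 via λ: add 3.
No new states can be added; the closed set is {1, 3, 4, 5, 8, 9, 10, 11, 14, 17}.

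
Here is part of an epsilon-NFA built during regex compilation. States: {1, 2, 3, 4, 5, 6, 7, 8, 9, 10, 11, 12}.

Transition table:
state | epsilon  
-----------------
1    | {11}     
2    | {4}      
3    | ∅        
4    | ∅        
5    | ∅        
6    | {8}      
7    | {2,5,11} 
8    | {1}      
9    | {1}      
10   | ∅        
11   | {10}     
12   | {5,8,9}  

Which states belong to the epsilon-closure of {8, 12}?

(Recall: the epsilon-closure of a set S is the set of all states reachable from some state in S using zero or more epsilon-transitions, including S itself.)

Start with {8, 12}.
From 8 via epsilon: add 1.
From 12 via epsilon: add 5, 9.
From 1 via epsilon: add 11.
From 11 via epsilon: add 10.
No new states can be added; the closed set is {1, 5, 8, 9, 10, 11, 12}.

{1, 5, 8, 9, 10, 11, 12}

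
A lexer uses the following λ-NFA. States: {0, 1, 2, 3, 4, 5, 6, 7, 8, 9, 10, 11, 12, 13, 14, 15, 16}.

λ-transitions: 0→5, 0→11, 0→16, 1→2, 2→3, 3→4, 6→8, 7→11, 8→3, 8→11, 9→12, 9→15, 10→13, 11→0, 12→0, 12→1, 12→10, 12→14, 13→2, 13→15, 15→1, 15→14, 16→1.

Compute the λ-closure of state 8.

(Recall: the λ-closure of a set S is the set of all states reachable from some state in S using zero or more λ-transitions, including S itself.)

{0, 1, 2, 3, 4, 5, 8, 11, 16}

Start with {8}.
From 8 via λ: add 3, 11.
From 3 via λ: add 4.
From 11 via λ: add 0.
From 0 via λ: add 5, 16.
From 16 via λ: add 1.
From 1 via λ: add 2.
No new states can be added; the closed set is {0, 1, 2, 3, 4, 5, 8, 11, 16}.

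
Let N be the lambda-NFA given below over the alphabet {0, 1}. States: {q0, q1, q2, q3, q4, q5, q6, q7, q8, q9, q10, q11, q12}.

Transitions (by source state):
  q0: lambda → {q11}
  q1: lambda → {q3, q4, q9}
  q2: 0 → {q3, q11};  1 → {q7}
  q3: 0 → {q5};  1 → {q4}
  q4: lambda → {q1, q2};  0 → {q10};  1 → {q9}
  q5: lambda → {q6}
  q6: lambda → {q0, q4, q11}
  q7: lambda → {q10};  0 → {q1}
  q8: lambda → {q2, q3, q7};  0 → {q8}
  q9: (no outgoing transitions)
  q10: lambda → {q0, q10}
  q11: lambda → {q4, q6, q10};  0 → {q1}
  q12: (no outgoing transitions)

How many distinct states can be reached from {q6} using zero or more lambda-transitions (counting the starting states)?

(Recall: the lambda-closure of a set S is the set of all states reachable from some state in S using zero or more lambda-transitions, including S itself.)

Start with {q6}.
From q6 via lambda: add q0, q4, q11.
From q4 via lambda: add q1, q2.
From q11 via lambda: add q10.
From q1 via lambda: add q3, q9.
lambda-closure = {q0, q1, q2, q3, q4, q6, q9, q10, q11}, which has 9 states.

9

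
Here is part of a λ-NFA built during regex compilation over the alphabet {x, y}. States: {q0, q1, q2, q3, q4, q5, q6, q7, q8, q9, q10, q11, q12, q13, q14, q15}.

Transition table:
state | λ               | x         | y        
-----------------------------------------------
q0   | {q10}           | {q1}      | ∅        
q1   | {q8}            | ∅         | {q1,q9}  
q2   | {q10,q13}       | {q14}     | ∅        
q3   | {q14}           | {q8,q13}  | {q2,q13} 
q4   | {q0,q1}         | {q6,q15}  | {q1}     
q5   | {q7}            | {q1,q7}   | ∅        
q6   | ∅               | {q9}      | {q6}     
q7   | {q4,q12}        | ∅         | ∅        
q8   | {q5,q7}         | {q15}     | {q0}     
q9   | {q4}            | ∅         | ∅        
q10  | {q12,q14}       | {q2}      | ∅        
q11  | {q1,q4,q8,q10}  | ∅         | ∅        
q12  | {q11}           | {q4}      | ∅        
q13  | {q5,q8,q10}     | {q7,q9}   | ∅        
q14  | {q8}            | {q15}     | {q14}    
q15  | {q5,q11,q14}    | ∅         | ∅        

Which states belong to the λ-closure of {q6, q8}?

{q0, q1, q4, q5, q6, q7, q8, q10, q11, q12, q14}

Start with {q6, q8}.
From q8 via λ: add q5, q7.
From q7 via λ: add q4, q12.
From q4 via λ: add q0, q1.
From q12 via λ: add q11.
From q0 via λ: add q10.
From q10 via λ: add q14.
No new states can be added; the closed set is {q0, q1, q4, q5, q6, q7, q8, q10, q11, q12, q14}.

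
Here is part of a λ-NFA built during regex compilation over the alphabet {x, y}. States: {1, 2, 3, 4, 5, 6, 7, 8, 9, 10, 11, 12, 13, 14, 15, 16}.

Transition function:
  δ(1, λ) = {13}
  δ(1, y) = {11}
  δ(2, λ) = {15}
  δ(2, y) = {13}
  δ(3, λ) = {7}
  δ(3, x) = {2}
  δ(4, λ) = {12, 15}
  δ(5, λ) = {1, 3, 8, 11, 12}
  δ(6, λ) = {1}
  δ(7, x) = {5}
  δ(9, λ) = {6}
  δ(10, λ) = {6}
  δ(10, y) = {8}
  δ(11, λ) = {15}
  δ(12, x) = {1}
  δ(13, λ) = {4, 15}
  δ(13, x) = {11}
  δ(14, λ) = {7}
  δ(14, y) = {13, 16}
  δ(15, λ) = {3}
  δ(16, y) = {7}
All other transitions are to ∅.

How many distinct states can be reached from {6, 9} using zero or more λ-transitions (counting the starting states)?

Start with {6, 9}.
From 6 via λ: add 1.
From 1 via λ: add 13.
From 13 via λ: add 4, 15.
From 4 via λ: add 12.
From 15 via λ: add 3.
From 3 via λ: add 7.
λ-closure = {1, 3, 4, 6, 7, 9, 12, 13, 15}, which has 9 states.

9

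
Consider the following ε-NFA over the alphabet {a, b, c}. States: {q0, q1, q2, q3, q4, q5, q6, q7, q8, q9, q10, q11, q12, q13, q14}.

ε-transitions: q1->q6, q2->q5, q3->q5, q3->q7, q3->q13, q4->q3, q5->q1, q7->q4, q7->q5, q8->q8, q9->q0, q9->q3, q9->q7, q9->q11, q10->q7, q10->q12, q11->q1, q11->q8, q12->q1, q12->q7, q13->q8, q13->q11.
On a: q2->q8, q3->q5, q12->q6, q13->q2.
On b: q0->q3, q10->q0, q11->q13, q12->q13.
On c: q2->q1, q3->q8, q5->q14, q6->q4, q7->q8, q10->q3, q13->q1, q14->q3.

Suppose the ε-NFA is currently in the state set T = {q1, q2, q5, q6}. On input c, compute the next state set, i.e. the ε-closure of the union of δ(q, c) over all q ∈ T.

{q1, q3, q4, q5, q6, q7, q8, q11, q13, q14}

q2 on c → {q1}.
q5 on c → {q14}.
q6 on c → {q4}.
No c-transition from q1.
Union after reading c: {q1, q4, q14}.
Now take the ε-closure:
From q1 via ε: add q6.
From q4 via ε: add q3.
From q3 via ε: add q5, q7, q13.
From q13 via ε: add q8, q11.
No new states can be added; the closed set is {q1, q3, q4, q5, q6, q7, q8, q11, q13, q14}.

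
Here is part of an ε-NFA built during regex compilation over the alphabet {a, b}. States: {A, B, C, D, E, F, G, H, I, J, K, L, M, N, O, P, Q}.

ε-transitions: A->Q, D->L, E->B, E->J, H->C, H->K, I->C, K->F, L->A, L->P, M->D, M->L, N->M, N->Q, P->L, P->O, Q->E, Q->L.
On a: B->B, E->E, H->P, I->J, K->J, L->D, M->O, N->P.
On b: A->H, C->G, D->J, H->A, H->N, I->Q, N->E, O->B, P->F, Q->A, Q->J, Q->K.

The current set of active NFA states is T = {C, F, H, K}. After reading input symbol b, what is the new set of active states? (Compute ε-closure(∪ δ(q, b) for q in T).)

{A, B, D, E, G, J, L, M, N, O, P, Q}

C on b → {G}.
H on b → {A, N}.
No b-transition from F, K.
Union after reading b: {A, G, N}.
Now take the ε-closure:
From A via ε: add Q.
From N via ε: add M.
From M via ε: add D, L.
From Q via ε: add E.
From E via ε: add B, J.
From L via ε: add P.
From P via ε: add O.
No new states can be added; the closed set is {A, B, D, E, G, J, L, M, N, O, P, Q}.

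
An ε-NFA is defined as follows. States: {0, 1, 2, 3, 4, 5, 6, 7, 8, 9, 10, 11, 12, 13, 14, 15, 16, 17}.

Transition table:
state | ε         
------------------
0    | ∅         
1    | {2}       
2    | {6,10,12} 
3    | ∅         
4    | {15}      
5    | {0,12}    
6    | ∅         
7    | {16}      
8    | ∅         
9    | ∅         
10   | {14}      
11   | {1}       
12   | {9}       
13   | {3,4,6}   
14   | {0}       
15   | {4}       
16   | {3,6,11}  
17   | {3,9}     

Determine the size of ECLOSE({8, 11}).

Start with {8, 11}.
From 11 via ε: add 1.
From 1 via ε: add 2.
From 2 via ε: add 6, 10, 12.
From 10 via ε: add 14.
From 12 via ε: add 9.
From 14 via ε: add 0.
ε-closure = {0, 1, 2, 6, 8, 9, 10, 11, 12, 14}, which has 10 states.

10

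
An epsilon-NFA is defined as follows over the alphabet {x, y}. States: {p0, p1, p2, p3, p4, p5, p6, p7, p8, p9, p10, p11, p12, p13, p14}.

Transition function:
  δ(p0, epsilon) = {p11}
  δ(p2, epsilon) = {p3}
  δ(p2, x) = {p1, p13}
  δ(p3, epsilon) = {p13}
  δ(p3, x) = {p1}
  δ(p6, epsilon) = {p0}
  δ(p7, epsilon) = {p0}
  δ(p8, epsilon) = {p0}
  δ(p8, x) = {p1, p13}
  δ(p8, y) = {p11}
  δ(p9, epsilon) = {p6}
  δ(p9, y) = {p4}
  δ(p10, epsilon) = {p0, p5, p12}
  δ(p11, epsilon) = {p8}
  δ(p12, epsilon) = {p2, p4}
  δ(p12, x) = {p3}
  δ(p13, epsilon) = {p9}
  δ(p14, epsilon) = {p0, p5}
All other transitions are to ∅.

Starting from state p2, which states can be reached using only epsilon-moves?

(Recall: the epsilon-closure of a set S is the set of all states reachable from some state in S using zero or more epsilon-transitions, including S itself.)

Start with {p2}.
From p2 via epsilon: add p3.
From p3 via epsilon: add p13.
From p13 via epsilon: add p9.
From p9 via epsilon: add p6.
From p6 via epsilon: add p0.
From p0 via epsilon: add p11.
From p11 via epsilon: add p8.
No new states can be added; the closed set is {p0, p2, p3, p6, p8, p9, p11, p13}.

{p0, p2, p3, p6, p8, p9, p11, p13}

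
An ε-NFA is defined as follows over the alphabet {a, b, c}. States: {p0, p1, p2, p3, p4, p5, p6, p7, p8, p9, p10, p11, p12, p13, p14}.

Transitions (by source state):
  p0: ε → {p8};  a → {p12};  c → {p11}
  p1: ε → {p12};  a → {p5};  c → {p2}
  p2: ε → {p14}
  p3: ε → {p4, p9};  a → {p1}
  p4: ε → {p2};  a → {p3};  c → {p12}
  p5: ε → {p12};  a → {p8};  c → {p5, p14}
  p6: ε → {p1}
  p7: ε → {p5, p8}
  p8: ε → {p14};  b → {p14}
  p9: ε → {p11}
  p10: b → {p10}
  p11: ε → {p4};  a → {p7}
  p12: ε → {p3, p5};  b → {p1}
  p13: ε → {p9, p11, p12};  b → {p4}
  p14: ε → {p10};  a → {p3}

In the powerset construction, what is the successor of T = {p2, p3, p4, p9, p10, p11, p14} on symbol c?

{p2, p3, p4, p5, p9, p10, p11, p12, p14}

p4 on c → {p12}.
No c-transition from p2, p3, p9, p10, p11, p14.
Union after reading c: {p12}.
Now take the ε-closure:
From p12 via ε: add p3, p5.
From p3 via ε: add p4, p9.
From p4 via ε: add p2.
From p9 via ε: add p11.
From p2 via ε: add p14.
From p14 via ε: add p10.
No new states can be added; the closed set is {p2, p3, p4, p5, p9, p10, p11, p12, p14}.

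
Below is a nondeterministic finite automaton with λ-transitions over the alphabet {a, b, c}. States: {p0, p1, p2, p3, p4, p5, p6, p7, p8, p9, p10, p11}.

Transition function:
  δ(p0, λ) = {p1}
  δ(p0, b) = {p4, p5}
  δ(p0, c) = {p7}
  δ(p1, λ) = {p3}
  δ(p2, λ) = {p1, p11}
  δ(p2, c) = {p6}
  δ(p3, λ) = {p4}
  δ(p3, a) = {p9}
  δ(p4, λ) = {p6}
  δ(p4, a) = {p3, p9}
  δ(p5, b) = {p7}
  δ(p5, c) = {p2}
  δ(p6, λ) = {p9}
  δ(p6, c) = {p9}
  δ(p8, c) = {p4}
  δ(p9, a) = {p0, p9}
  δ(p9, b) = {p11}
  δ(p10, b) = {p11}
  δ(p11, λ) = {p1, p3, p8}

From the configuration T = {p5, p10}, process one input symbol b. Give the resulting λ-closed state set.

p5 on b → {p7}.
p10 on b → {p11}.
Union after reading b: {p7, p11}.
Now take the λ-closure:
From p11 via λ: add p1, p3, p8.
From p3 via λ: add p4.
From p4 via λ: add p6.
From p6 via λ: add p9.
No new states can be added; the closed set is {p1, p3, p4, p6, p7, p8, p9, p11}.

{p1, p3, p4, p6, p7, p8, p9, p11}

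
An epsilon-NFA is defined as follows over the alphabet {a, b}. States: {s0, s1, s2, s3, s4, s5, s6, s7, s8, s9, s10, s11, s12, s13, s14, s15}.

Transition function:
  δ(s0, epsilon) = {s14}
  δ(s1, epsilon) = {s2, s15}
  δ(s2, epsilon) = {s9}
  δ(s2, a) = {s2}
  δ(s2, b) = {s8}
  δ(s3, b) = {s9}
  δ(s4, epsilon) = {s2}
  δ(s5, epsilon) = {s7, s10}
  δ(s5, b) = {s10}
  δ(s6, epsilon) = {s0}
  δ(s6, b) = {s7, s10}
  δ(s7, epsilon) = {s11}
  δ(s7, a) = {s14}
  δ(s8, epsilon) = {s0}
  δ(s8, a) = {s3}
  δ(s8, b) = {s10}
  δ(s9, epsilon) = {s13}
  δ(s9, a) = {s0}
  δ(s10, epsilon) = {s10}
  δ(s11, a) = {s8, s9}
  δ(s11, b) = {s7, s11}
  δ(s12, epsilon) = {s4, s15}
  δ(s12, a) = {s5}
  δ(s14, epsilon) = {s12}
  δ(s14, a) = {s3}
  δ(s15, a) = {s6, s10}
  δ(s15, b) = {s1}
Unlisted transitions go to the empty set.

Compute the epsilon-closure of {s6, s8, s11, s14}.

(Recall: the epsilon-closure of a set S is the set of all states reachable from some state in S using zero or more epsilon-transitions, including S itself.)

{s0, s2, s4, s6, s8, s9, s11, s12, s13, s14, s15}

Start with {s6, s8, s11, s14}.
From s6 via epsilon: add s0.
From s14 via epsilon: add s12.
From s12 via epsilon: add s4, s15.
From s4 via epsilon: add s2.
From s2 via epsilon: add s9.
From s9 via epsilon: add s13.
No new states can be added; the closed set is {s0, s2, s4, s6, s8, s9, s11, s12, s13, s14, s15}.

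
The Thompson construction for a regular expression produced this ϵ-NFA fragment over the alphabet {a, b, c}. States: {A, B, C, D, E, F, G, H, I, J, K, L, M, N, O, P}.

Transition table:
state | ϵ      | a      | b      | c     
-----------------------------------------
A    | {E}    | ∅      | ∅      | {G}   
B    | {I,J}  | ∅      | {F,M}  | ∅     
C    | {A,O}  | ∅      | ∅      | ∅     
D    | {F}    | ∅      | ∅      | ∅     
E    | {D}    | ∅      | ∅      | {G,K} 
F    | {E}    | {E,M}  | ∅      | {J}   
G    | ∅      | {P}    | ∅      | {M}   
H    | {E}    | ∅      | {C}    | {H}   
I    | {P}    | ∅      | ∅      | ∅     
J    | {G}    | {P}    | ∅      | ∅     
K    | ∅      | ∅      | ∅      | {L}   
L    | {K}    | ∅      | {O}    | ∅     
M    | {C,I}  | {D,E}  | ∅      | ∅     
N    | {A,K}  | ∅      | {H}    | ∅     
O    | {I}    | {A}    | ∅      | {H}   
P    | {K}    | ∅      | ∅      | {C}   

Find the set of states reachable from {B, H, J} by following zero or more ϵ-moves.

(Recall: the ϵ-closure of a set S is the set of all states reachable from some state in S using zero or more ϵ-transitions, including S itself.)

Start with {B, H, J}.
From B via ϵ: add I.
From H via ϵ: add E.
From J via ϵ: add G.
From E via ϵ: add D.
From I via ϵ: add P.
From D via ϵ: add F.
From P via ϵ: add K.
No new states can be added; the closed set is {B, D, E, F, G, H, I, J, K, P}.

{B, D, E, F, G, H, I, J, K, P}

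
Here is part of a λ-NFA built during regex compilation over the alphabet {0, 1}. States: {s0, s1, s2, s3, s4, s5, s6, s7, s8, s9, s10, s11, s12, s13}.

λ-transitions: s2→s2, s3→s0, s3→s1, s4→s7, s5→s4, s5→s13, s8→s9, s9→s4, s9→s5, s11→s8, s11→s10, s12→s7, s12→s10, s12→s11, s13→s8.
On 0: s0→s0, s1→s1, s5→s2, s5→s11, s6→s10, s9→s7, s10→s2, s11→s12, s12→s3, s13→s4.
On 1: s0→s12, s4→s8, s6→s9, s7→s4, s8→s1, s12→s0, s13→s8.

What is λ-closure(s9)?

{s4, s5, s7, s8, s9, s13}

Start with {s9}.
From s9 via λ: add s4, s5.
From s4 via λ: add s7.
From s5 via λ: add s13.
From s13 via λ: add s8.
No new states can be added; the closed set is {s4, s5, s7, s8, s9, s13}.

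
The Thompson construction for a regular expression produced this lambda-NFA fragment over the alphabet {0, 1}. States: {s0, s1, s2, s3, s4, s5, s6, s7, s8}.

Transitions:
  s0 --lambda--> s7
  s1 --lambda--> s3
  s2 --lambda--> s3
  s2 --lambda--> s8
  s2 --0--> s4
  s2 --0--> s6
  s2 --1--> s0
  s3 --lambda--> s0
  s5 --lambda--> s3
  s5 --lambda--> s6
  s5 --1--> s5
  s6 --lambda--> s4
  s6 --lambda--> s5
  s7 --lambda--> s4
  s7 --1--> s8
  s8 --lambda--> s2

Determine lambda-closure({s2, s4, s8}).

Start with {s2, s4, s8}.
From s2 via lambda: add s3.
From s3 via lambda: add s0.
From s0 via lambda: add s7.
No new states can be added; the closed set is {s0, s2, s3, s4, s7, s8}.

{s0, s2, s3, s4, s7, s8}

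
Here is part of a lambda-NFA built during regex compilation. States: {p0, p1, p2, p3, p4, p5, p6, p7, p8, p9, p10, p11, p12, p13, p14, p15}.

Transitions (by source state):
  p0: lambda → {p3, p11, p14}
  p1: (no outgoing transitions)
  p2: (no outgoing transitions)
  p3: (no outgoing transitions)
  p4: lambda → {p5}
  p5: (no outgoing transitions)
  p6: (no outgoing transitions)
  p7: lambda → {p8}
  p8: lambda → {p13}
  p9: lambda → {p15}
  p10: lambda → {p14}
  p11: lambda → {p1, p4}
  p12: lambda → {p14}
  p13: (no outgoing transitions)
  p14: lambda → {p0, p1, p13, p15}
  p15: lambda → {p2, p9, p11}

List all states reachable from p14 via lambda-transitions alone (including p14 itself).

{p0, p1, p2, p3, p4, p5, p9, p11, p13, p14, p15}

Start with {p14}.
From p14 via lambda: add p0, p1, p13, p15.
From p0 via lambda: add p3, p11.
From p15 via lambda: add p2, p9.
From p11 via lambda: add p4.
From p4 via lambda: add p5.
No new states can be added; the closed set is {p0, p1, p2, p3, p4, p5, p9, p11, p13, p14, p15}.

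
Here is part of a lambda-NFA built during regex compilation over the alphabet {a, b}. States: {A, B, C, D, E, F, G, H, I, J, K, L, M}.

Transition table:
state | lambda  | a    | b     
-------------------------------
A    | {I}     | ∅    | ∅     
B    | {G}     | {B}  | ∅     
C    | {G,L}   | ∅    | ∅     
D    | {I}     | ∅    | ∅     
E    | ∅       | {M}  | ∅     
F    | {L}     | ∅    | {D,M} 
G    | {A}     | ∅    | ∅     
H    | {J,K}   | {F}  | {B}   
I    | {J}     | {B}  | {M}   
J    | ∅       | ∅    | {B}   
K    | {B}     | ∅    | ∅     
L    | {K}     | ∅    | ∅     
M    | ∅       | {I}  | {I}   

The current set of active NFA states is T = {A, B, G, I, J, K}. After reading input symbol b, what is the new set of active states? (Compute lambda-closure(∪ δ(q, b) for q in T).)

I on b → {M}.
J on b → {B}.
No b-transition from A, B, G, K.
Union after reading b: {B, M}.
Now take the lambda-closure:
From B via lambda: add G.
From G via lambda: add A.
From A via lambda: add I.
From I via lambda: add J.
No new states can be added; the closed set is {A, B, G, I, J, M}.

{A, B, G, I, J, M}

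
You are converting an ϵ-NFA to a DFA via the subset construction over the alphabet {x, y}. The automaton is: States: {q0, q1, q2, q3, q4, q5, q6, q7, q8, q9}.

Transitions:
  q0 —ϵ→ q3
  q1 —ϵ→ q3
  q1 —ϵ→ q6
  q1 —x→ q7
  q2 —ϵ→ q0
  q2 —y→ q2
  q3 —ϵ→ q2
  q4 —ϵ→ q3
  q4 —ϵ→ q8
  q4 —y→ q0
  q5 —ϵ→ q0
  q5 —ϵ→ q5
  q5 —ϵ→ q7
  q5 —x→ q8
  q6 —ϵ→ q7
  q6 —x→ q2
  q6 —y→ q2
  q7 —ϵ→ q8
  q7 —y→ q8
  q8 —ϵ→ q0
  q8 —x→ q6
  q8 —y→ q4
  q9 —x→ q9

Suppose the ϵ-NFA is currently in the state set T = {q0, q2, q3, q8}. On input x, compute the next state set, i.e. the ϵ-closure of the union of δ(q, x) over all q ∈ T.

{q0, q2, q3, q6, q7, q8}

q8 on x → {q6}.
No x-transition from q0, q2, q3.
Union after reading x: {q6}.
Now take the ϵ-closure:
From q6 via ϵ: add q7.
From q7 via ϵ: add q8.
From q8 via ϵ: add q0.
From q0 via ϵ: add q3.
From q3 via ϵ: add q2.
No new states can be added; the closed set is {q0, q2, q3, q6, q7, q8}.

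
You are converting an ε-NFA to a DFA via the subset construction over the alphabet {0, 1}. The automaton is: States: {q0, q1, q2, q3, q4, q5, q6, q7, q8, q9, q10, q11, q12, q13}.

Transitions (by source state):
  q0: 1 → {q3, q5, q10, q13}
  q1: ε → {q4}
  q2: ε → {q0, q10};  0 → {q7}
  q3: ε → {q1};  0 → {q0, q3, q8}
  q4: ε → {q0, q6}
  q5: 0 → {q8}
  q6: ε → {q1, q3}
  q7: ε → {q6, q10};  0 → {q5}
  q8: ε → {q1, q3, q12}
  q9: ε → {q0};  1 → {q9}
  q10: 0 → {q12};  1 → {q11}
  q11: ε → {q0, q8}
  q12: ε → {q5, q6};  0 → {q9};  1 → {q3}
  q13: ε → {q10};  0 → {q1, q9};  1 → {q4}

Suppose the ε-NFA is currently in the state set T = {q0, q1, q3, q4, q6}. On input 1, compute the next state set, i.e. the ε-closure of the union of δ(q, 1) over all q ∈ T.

q0 on 1 → {q3, q5, q10, q13}.
No 1-transition from q1, q3, q4, q6.
Union after reading 1: {q3, q5, q10, q13}.
Now take the ε-closure:
From q3 via ε: add q1.
From q1 via ε: add q4.
From q4 via ε: add q0, q6.
No new states can be added; the closed set is {q0, q1, q3, q4, q5, q6, q10, q13}.

{q0, q1, q3, q4, q5, q6, q10, q13}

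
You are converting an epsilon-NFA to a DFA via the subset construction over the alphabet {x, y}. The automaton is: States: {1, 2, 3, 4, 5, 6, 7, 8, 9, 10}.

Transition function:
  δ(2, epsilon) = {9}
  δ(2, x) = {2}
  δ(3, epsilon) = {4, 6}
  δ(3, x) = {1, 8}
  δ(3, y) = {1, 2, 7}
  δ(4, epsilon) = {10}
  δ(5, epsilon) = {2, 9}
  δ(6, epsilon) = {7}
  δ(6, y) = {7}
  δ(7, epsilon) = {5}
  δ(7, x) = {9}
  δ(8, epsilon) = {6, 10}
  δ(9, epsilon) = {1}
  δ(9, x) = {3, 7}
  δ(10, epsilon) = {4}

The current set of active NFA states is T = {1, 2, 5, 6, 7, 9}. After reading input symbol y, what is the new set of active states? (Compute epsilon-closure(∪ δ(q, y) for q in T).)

6 on y → {7}.
No y-transition from 1, 2, 5, 7, 9.
Union after reading y: {7}.
Now take the epsilon-closure:
From 7 via epsilon: add 5.
From 5 via epsilon: add 2, 9.
From 9 via epsilon: add 1.
No new states can be added; the closed set is {1, 2, 5, 7, 9}.

{1, 2, 5, 7, 9}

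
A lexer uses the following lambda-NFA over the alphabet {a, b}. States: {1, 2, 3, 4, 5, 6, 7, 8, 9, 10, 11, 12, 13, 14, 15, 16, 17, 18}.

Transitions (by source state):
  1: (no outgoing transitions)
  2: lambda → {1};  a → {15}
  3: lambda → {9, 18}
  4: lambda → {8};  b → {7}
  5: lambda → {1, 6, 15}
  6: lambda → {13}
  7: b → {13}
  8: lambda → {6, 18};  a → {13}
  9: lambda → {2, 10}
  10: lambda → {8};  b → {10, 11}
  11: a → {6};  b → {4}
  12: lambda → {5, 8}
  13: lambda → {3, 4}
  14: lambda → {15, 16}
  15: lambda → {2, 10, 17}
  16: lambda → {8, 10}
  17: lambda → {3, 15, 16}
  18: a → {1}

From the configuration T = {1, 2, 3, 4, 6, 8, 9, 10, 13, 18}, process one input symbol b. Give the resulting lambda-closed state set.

{1, 2, 3, 4, 6, 7, 8, 9, 10, 11, 13, 18}

4 on b → {7}.
10 on b → {10, 11}.
No b-transition from 1, 2, 3, 6, 8, 9, 13, 18.
Union after reading b: {7, 10, 11}.
Now take the lambda-closure:
From 10 via lambda: add 8.
From 8 via lambda: add 6, 18.
From 6 via lambda: add 13.
From 13 via lambda: add 3, 4.
From 3 via lambda: add 9.
From 9 via lambda: add 2.
From 2 via lambda: add 1.
No new states can be added; the closed set is {1, 2, 3, 4, 6, 7, 8, 9, 10, 11, 13, 18}.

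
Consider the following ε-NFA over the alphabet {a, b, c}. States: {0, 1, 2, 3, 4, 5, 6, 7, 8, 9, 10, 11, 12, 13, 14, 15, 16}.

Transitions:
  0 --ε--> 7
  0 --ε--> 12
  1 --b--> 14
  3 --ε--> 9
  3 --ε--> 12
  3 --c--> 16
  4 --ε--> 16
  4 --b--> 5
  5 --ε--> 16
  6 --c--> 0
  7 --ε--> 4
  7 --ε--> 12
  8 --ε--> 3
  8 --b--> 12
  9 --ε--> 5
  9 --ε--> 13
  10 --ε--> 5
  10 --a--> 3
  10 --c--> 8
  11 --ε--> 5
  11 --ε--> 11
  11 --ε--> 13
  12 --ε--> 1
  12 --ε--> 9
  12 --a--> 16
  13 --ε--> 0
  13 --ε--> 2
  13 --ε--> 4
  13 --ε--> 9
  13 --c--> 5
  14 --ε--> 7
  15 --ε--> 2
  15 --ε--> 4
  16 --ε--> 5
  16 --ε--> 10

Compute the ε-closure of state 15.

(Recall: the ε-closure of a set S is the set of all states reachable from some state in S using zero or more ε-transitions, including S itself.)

{2, 4, 5, 10, 15, 16}

Start with {15}.
From 15 via ε: add 2, 4.
From 4 via ε: add 16.
From 16 via ε: add 5, 10.
No new states can be added; the closed set is {2, 4, 5, 10, 15, 16}.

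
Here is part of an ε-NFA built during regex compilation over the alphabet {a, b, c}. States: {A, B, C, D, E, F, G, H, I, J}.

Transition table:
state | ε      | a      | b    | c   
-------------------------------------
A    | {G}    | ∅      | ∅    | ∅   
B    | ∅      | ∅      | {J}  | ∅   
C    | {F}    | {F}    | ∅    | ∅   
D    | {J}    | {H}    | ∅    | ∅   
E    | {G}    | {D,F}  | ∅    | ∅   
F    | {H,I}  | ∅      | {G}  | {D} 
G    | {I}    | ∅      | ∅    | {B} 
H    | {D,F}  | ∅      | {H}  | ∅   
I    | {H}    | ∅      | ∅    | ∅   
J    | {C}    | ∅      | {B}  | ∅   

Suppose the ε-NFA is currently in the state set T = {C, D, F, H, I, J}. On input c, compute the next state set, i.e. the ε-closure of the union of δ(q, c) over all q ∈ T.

F on c → {D}.
No c-transition from C, D, H, I, J.
Union after reading c: {D}.
Now take the ε-closure:
From D via ε: add J.
From J via ε: add C.
From C via ε: add F.
From F via ε: add H, I.
No new states can be added; the closed set is {C, D, F, H, I, J}.

{C, D, F, H, I, J}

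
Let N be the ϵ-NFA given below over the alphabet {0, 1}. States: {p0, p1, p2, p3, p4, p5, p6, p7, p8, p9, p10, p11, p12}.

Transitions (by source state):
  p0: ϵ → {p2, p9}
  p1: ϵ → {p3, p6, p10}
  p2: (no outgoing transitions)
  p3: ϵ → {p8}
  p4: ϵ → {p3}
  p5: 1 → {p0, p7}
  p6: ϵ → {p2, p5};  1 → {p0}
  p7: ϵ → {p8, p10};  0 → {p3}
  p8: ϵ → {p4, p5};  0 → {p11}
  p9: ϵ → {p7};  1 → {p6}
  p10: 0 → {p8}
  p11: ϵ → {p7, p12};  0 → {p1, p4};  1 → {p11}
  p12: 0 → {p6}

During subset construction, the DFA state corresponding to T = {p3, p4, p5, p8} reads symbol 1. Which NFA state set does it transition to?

{p0, p2, p3, p4, p5, p7, p8, p9, p10}

p5 on 1 → {p0, p7}.
No 1-transition from p3, p4, p8.
Union after reading 1: {p0, p7}.
Now take the ϵ-closure:
From p0 via ϵ: add p2, p9.
From p7 via ϵ: add p8, p10.
From p8 via ϵ: add p4, p5.
From p4 via ϵ: add p3.
No new states can be added; the closed set is {p0, p2, p3, p4, p5, p7, p8, p9, p10}.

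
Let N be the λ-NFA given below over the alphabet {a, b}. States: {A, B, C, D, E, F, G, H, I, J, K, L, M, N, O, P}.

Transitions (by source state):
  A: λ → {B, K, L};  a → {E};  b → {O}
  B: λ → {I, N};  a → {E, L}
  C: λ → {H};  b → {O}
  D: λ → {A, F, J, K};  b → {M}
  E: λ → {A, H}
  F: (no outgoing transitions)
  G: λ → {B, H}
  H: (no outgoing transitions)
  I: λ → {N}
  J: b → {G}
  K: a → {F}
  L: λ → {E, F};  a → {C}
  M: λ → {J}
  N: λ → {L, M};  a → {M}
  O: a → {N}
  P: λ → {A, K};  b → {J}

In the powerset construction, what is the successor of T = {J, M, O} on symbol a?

{A, B, E, F, H, I, J, K, L, M, N}

O on a → {N}.
No a-transition from J, M.
Union after reading a: {N}.
Now take the λ-closure:
From N via λ: add L, M.
From L via λ: add E, F.
From M via λ: add J.
From E via λ: add A, H.
From A via λ: add B, K.
From B via λ: add I.
No new states can be added; the closed set is {A, B, E, F, H, I, J, K, L, M, N}.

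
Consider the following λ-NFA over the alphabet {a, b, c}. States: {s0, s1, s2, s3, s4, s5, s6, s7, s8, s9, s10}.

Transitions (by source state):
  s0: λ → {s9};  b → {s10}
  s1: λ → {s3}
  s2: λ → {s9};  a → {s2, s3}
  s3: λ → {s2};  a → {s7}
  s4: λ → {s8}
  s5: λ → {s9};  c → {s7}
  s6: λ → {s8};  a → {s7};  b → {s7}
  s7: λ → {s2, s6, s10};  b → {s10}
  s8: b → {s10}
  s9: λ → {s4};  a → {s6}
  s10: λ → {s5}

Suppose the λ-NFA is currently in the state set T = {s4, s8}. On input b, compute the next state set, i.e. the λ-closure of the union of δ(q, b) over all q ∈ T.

s8 on b → {s10}.
No b-transition from s4.
Union after reading b: {s10}.
Now take the λ-closure:
From s10 via λ: add s5.
From s5 via λ: add s9.
From s9 via λ: add s4.
From s4 via λ: add s8.
No new states can be added; the closed set is {s4, s5, s8, s9, s10}.

{s4, s5, s8, s9, s10}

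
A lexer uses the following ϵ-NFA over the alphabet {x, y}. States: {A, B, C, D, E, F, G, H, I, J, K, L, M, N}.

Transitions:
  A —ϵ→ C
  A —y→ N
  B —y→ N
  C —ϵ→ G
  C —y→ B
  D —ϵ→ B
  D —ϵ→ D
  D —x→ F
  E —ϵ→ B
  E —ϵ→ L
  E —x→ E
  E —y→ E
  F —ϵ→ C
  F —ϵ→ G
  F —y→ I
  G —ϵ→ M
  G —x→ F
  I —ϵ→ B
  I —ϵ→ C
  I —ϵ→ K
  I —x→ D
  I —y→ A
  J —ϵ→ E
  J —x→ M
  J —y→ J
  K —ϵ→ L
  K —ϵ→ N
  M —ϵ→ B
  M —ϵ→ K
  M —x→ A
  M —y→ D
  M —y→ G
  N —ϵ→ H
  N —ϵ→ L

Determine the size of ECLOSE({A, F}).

10

Start with {A, F}.
From A via ϵ: add C.
From F via ϵ: add G.
From G via ϵ: add M.
From M via ϵ: add B, K.
From K via ϵ: add L, N.
From N via ϵ: add H.
ϵ-closure = {A, B, C, F, G, H, K, L, M, N}, which has 10 states.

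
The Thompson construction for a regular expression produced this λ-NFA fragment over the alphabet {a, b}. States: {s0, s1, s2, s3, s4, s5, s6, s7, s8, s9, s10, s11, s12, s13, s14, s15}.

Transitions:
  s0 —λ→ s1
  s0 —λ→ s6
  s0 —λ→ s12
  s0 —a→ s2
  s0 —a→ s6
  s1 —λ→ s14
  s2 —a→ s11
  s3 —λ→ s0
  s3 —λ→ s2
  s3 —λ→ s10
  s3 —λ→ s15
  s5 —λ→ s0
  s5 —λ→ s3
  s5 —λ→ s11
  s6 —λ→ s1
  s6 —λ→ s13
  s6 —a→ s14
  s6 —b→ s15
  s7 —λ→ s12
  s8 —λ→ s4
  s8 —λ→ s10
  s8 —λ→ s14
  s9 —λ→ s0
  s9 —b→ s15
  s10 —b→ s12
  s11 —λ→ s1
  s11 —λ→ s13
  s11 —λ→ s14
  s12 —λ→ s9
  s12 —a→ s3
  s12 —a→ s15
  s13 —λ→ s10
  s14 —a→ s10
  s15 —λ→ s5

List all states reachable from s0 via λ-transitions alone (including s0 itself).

Start with {s0}.
From s0 via λ: add s1, s6, s12.
From s1 via λ: add s14.
From s6 via λ: add s13.
From s12 via λ: add s9.
From s13 via λ: add s10.
No new states can be added; the closed set is {s0, s1, s6, s9, s10, s12, s13, s14}.

{s0, s1, s6, s9, s10, s12, s13, s14}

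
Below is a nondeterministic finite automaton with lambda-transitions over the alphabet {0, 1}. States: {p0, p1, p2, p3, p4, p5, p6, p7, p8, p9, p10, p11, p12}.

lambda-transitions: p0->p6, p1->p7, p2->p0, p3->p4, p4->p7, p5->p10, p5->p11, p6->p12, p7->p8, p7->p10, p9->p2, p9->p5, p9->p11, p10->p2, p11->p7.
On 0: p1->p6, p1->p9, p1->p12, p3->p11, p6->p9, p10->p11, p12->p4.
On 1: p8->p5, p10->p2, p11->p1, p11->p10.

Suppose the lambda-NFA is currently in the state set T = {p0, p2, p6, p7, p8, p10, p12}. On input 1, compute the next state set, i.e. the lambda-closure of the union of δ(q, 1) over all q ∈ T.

{p0, p2, p5, p6, p7, p8, p10, p11, p12}

p8 on 1 → {p5}.
p10 on 1 → {p2}.
No 1-transition from p0, p2, p6, p7, p12.
Union after reading 1: {p2, p5}.
Now take the lambda-closure:
From p2 via lambda: add p0.
From p5 via lambda: add p10, p11.
From p0 via lambda: add p6.
From p11 via lambda: add p7.
From p6 via lambda: add p12.
From p7 via lambda: add p8.
No new states can be added; the closed set is {p0, p2, p5, p6, p7, p8, p10, p11, p12}.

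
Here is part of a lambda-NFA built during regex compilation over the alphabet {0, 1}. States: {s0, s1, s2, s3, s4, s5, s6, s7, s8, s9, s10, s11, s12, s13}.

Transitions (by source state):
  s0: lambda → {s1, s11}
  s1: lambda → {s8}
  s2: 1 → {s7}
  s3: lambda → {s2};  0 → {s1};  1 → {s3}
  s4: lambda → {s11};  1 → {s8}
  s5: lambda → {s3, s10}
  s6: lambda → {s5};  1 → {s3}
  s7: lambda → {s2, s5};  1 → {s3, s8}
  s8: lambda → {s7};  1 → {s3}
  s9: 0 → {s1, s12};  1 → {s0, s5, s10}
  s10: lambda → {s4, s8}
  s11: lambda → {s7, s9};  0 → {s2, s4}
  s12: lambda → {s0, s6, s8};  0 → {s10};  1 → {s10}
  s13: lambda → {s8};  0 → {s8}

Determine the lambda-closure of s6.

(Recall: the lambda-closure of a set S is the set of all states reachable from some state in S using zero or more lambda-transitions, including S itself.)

Start with {s6}.
From s6 via lambda: add s5.
From s5 via lambda: add s3, s10.
From s3 via lambda: add s2.
From s10 via lambda: add s4, s8.
From s4 via lambda: add s11.
From s8 via lambda: add s7.
From s11 via lambda: add s9.
No new states can be added; the closed set is {s2, s3, s4, s5, s6, s7, s8, s9, s10, s11}.

{s2, s3, s4, s5, s6, s7, s8, s9, s10, s11}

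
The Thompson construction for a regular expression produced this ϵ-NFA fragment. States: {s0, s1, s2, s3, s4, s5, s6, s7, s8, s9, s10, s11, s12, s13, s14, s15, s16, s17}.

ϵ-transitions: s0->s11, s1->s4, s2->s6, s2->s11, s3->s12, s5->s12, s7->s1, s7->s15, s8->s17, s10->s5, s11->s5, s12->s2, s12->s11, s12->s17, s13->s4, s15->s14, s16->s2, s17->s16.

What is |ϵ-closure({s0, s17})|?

Start with {s0, s17}.
From s0 via ϵ: add s11.
From s17 via ϵ: add s16.
From s11 via ϵ: add s5.
From s16 via ϵ: add s2.
From s2 via ϵ: add s6.
From s5 via ϵ: add s12.
ϵ-closure = {s0, s2, s5, s6, s11, s12, s16, s17}, which has 8 states.

8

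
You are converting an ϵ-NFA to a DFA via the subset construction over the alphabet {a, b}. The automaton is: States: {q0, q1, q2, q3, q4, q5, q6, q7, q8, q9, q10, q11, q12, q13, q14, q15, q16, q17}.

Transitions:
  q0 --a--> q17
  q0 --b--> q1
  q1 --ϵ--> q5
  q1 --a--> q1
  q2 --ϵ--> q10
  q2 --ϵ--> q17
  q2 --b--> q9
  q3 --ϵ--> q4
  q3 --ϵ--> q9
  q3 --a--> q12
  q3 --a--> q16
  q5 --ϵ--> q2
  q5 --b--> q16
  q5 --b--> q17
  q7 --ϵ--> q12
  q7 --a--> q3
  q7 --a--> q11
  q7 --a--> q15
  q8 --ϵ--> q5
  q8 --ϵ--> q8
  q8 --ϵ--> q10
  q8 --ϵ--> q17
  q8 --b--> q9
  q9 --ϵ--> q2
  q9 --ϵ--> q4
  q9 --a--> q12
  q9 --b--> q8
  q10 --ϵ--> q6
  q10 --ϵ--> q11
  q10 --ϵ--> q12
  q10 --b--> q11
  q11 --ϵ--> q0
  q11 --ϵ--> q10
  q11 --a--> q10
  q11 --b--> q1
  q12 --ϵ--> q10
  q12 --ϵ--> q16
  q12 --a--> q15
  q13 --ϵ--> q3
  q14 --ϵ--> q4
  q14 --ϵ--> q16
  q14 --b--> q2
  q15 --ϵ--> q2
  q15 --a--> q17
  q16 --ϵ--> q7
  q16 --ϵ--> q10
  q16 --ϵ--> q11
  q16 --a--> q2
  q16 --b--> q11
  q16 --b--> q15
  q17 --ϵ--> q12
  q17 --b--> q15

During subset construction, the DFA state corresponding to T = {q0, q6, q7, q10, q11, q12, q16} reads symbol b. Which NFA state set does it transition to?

{q0, q1, q2, q5, q6, q7, q10, q11, q12, q15, q16, q17}

q0 on b → {q1}.
q10 on b → {q11}.
q11 on b → {q1}.
q16 on b → {q11, q15}.
No b-transition from q6, q7, q12.
Union after reading b: {q1, q11, q15}.
Now take the ϵ-closure:
From q1 via ϵ: add q5.
From q11 via ϵ: add q0, q10.
From q15 via ϵ: add q2.
From q2 via ϵ: add q17.
From q10 via ϵ: add q6, q12.
From q12 via ϵ: add q16.
From q16 via ϵ: add q7.
No new states can be added; the closed set is {q0, q1, q2, q5, q6, q7, q10, q11, q12, q15, q16, q17}.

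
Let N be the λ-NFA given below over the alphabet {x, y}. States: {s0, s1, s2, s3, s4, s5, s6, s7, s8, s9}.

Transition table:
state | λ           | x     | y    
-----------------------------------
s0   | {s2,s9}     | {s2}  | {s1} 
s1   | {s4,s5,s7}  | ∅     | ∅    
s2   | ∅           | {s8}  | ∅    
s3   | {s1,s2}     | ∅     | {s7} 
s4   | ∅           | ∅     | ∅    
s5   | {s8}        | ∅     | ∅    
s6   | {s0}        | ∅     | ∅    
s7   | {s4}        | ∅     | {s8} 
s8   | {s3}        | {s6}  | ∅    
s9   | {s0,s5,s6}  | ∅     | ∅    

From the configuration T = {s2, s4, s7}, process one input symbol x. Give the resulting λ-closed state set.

{s1, s2, s3, s4, s5, s7, s8}

s2 on x → {s8}.
No x-transition from s4, s7.
Union after reading x: {s8}.
Now take the λ-closure:
From s8 via λ: add s3.
From s3 via λ: add s1, s2.
From s1 via λ: add s4, s5, s7.
No new states can be added; the closed set is {s1, s2, s3, s4, s5, s7, s8}.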